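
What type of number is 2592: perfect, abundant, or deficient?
abundant

Proper divisors of 2592: sum = 1 + 2 + 3 + 4 + 6 + 8 + 9 + 12 + ... + 432 + 648 + 864 + 1296 (29 divisors) = 5031
Since 5031 > 2592, 2592 is abundant.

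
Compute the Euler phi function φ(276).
88

276 = 2^2 × 3 × 23
φ(n) = n × ∏(1 - 1/p) for each prime p dividing n
φ(276) = 276 × (1 - 1/2) × (1 - 1/3) × (1 - 1/23) = 88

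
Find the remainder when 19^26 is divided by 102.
55

Repeated squaring. Binary of 26 = 11010.
19^1 ≡ 19 (mod 102); 19^2 ≡ 55 (mod 102); 19^4 ≡ 67 (mod 102); 19^8 ≡ 1 (mod 102); 19^16 ≡ 1 (mod 102)
19^26 = 19^2 × 19^8 × 19^16 ≡ 55 (mod 102)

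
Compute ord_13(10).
6

13 is prime, so ord(10) divides φ(13) = 12.
Divisors of 12: 1, 2, 3, 4, 6, 12.
Repeated squaring: 10^1 ≡ 10, 10^2 ≡ 9, 10^4 ≡ 3, 10^8 ≡ 9 (mod 13).
Test 10^d mod 13 for each divisor d in increasing order:
10^1 ≡ 10
10^2 ≡ 9
10^3 = 10^2·10^1 ≡ 12
10^4 ≡ 3
10^6 = 10^4·10^2 ≡ 1  ← first divisor giving 1
The order is 6.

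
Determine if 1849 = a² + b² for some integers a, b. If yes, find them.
0² + 43² (a=0, b=43)

Factorization: 1849 = 43^2
By Fermat: n is sum of two squares iff every prime p ≡ 3 (mod 4) appears to even power.
All primes ≡ 3 (mod 4) appear to even power.
Search a = 0, 1, 2, … for 1849 - a² a perfect square: first hit at a = 0: 1849 - 0 = 1849 = 43².
1849 = 0² + 43² = 0 + 1849 ✓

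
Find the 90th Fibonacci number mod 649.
88

Matrix identity: Q^n = [[F_(n+1), F_n], [F_n, F_(n-1)]] with Q = [[1,1],[1,0]].
n = 90 = 1011010₂. Square-and-multiply, entries mod 649:
Q^1 = [[1,1],[1,0]]
Q^2 = (Q^1)² = [[2,1],[1,1]]
Q^5 = (Q^2)²·Q = [[8,5],[5,3]]
Q^11 = (Q^5)²·Q = [[144,89],[89,55]]
Q^22 = (Q^11)² = [[101,188],[188,562]]
Q^45 = (Q^22)²·Q = [[151,115],[115,36]]
Q^90 = (Q^45)² = [[331,88],[88,243]]
F_90 mod 649 = Q^90[0][1] = 88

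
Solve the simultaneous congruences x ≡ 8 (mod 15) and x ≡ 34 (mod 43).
593

Using Chinese Remainder Theorem:
M = 15 × 43 = 645
M1 = 43, M2 = 15
y1 = 43^(-1) mod 15 = 7
y2 = 15^(-1) mod 43 = 23
x = (8×43×7 + 34×15×23) mod 645 = 593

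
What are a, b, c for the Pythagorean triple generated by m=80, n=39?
(4879, 6240, 7921)

Euclid's formula: a = m² - n², b = 2mn, c = m² + n²
m = 80, n = 39
a = 80² - 39² = 6400 - 1521 = 4879
b = 2 × 80 × 39 = 6240
c = 80² + 39² = 6400 + 1521 = 7921
Verification: 4879² + 6240² = 23804641 + 38937600 = 62742241 = 7921² ✓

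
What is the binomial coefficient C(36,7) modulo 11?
0

Using Lucas' theorem:
Write n=36 and k=7 in base 11:
n in base 11: [3, 3]
k in base 11: [0, 7]
C(36,7) mod 11 = ∏ C(n_i, k_i) mod 11
Digit binomials (mod 11): C(3,0) = 1; C(3,7) = 0 (k_i > n_i)
Product: 1 × 0 = 0 ≡ 0 (mod 11)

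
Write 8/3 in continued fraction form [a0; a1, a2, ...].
[2; 1, 2]

Euclidean algorithm steps:
8 = 2 × 3 + 2
3 = 1 × 2 + 1
2 = 2 × 1 + 0
Continued fraction: [2; 1, 2]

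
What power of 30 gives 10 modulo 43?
20

Baby-step giant-step with step n = ⌈√43⌉ = 7.
Baby steps 30^j mod 43 (j:value) for j=0..6: 0:1, 1:30, 2:40, 3:39, 4:9, 5:12, 6:16.
Giant-step multiplier: 30^(-7) ≡ 30^(42-7) = 30^35 ≡ 37 (mod 43).
Giant steps γ_i = 10·37^i mod 43: γ_0=10, γ_1=26, γ_2=16 (in table at j=6).
x = i·n + j = 2·7 + 6 = 20.
Check: 30^20 ≡ 10 (mod 43).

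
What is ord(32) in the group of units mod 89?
11

89 is prime, so ord(32) divides φ(89) = 88.
Divisors of 88: 1, 2, 4, 8, 11, 22, 44, 88.
Repeated squaring: 32^1 ≡ 32, 32^2 ≡ 45, 32^4 ≡ 67, 32^8 ≡ 39, 32^16 ≡ 8, 32^32 ≡ 64, 32^64 ≡ 2 (mod 89).
Test 32^d mod 89 for each divisor d in increasing order:
32^1 ≡ 32
32^2 ≡ 45
32^4 ≡ 67
32^8 ≡ 39
32^11 = 32^8·32^2·32^1 ≡ 1  ← first divisor giving 1
The order is 11.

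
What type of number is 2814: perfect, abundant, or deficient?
abundant

Proper divisors of 2814: sum = 1 + 2 + 3 + 6 + 7 + 14 + 21 + 42 + 67 + 134 + 201 + 402 + 469 + 938 + 1407 = 3714
Since 3714 > 2814, 2814 is abundant.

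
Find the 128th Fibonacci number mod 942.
411

Matrix identity: Q^n = [[F_(n+1), F_n], [F_n, F_(n-1)]] with Q = [[1,1],[1,0]].
n = 128 = 10000000₂. Square-and-multiply, entries mod 942:
Q^1 = [[1,1],[1,0]]
Q^2 = (Q^1)² = [[2,1],[1,1]]
Q^4 = (Q^2)² = [[5,3],[3,2]]
Q^8 = (Q^4)² = [[34,21],[21,13]]
Q^16 = (Q^8)² = [[655,45],[45,610]]
Q^32 = (Q^16)² = [[556,405],[405,151]]
Q^64 = (Q^32)² = [[277,909],[909,310]]
Q^128 = (Q^64)² = [[574,411],[411,163]]
F_128 mod 942 = Q^128[0][1] = 411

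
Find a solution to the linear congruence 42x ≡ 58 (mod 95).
x ≡ 24 (mod 95)

gcd(42, 95) = 1, which divides 58, so solutions exist.
Find 42^(-1) mod 95 by the extended Euclidean algorithm:
95 = 2 × 42 + 11  ⟹  11 = (1)·95 + (-2)·42
42 = 3 × 11 + 9  ⟹  9 = (-3)·95 + (7)·42
11 = 1 × 9 + 2  ⟹  2 = (4)·95 + (-9)·42
9 = 4 × 2 + 1  ⟹  1 = (-19)·95 + (43)·42
So (43)·42 ≡ 1 (mod 95), i.e. 42^(-1) ≡ 43 (mod 95).
x ≡ 43 × 58 = 2494 ≡ 24 (mod 95).
Check: 42 × 24 = 1008 ≡ 58 (mod 95).
Unique solution: x ≡ 24 (mod 95)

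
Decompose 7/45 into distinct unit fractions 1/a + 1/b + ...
1/7 + 1/79 + 1/24885

Greedy algorithm:
7/45: ceiling(45/7) = 7, use 1/7
4/315: ceiling(315/4) = 79, use 1/79
1/24885: ceiling(24885/1) = 24885, use 1/24885
Result: 7/45 = 1/7 + 1/79 + 1/24885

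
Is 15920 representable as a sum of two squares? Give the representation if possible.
Not possible

Factorization: 15920 = 2^4 × 5 × 199
By Fermat: n is sum of two squares iff every prime p ≡ 3 (mod 4) appears to even power.
Prime(s) ≡ 3 (mod 4) with odd exponent: [(199, 1)]
Therefore 15920 cannot be expressed as a² + b².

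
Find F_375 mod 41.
36

Matrix identity: Q^n = [[F_(n+1), F_n], [F_n, F_(n-1)]] with Q = [[1,1],[1,0]].
n = 375 = 101110111₂. Square-and-multiply, entries mod 41:
Q^1 = [[1,1],[1,0]]
Q^2 = (Q^1)² = [[2,1],[1,1]]
Q^5 = (Q^2)²·Q = [[8,5],[5,3]]
Q^11 = (Q^5)²·Q = [[21,7],[7,14]]
Q^23 = (Q^11)²·Q = [[38,39],[39,40]]
Q^46 = (Q^23)² = [[13,8],[8,5]]
Q^93 = (Q^46)²·Q = [[8,28],[28,21]]
Q^187 = (Q^93)²·Q = [[20,28],[28,33]]
Q^375 = (Q^187)²·Q = [[3,36],[36,8]]
F_375 mod 41 = Q^375[0][1] = 36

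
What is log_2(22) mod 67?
60

Baby-step giant-step with step n = ⌈√67⌉ = 9.
Baby steps 2^j mod 67 (j:value) for j=0..8: 0:1, 1:2, 2:4, 3:8, 4:16, 5:32, 6:64, 7:61, 8:55.
Giant-step multiplier: 2^(-9) ≡ 2^(66-9) = 2^57 ≡ 53 (mod 67).
Giant steps γ_i = 22·53^i mod 67: γ_0=22, γ_1=27, γ_2=24, γ_3=66, γ_4=14, γ_5=5, γ_6=64 (in table at j=6).
x = i·n + j = 6·9 + 6 = 60.
Check: 2^60 ≡ 22 (mod 67).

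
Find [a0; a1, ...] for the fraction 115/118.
[0; 1, 38, 3]

Euclidean algorithm steps:
115 = 0 × 118 + 115
118 = 1 × 115 + 3
115 = 38 × 3 + 1
3 = 3 × 1 + 0
Continued fraction: [0; 1, 38, 3]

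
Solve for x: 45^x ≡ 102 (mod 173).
125

Baby-step giant-step with step n = ⌈√173⌉ = 14.
Baby steps 45^j mod 173 (j:value) for j=0..13: 0:1, 1:45, 2:122, 3:127, 4:6, 5:97, 6:40, 7:70, 8:36, 9:63, 10:67, 11:74, 12:43, 13:32.
Giant-step multiplier: 45^(-14) ≡ 45^(172-14) = 45^158 ≡ 34 (mod 173).
Giant steps γ_i = 102·34^i mod 173: γ_0=102, γ_1=8, γ_2=99, γ_3=79, γ_4=91, γ_5=153, γ_6=12, γ_7=62, γ_8=32 (in table at j=13).
x = i·n + j = 8·14 + 13 = 125.
Check: 45^125 ≡ 102 (mod 173).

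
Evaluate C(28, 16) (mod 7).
0

Using Lucas' theorem:
Write n=28 and k=16 in base 7:
n in base 7: [4, 0]
k in base 7: [2, 2]
C(28,16) mod 7 = ∏ C(n_i, k_i) mod 7
Digit binomials (mod 7): C(4,2) = 6; C(0,2) = 0 (k_i > n_i)
Product: 6 × 0 = 0 ≡ 0 (mod 7)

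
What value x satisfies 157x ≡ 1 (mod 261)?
133

gcd(157, 261) = 1, so the inverse exists.
Extended Euclidean algorithm on (261, 157):
261 = 1 × 157 + 104  ⟹  104 = (1)·261 + (-1)·157
157 = 1 × 104 + 53  ⟹  53 = (-1)·261 + (2)·157
104 = 1 × 53 + 51  ⟹  51 = (2)·261 + (-3)·157
53 = 1 × 51 + 2  ⟹  2 = (-3)·261 + (5)·157
51 = 25 × 2 + 1  ⟹  1 = (77)·261 + (-128)·157
So (-128)·157 ≡ 1 (mod 261), i.e. 157^(-1) ≡ -128 ≡ 133 (mod 261).
Check: 157 × 133 = 20881 ≡ 1 (mod 261)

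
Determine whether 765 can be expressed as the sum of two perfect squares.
6² + 27² (a=6, b=27)

Factorization: 765 = 3^2 × 5 × 17
By Fermat: n is sum of two squares iff every prime p ≡ 3 (mod 4) appears to even power.
All primes ≡ 3 (mod 4) appear to even power.
Search a = 0, 1, 2, … for 765 - a² a perfect square: first hit at a = 6: 765 - 36 = 729 = 27².
765 = 6² + 27² = 36 + 729 ✓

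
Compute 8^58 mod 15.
4

Repeated squaring. Binary of 58 = 111010.
8^1 ≡ 8 (mod 15); 8^2 ≡ 4 (mod 15); 8^4 ≡ 1 (mod 15); 8^8 ≡ 1 (mod 15); 8^16 ≡ 1 (mod 15); 8^32 ≡ 1 (mod 15)
8^58 = 8^2 × 8^8 × 8^16 × 8^32 ≡ 4 (mod 15)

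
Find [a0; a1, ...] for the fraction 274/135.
[2; 33, 1, 3]

Euclidean algorithm steps:
274 = 2 × 135 + 4
135 = 33 × 4 + 3
4 = 1 × 3 + 1
3 = 3 × 1 + 0
Continued fraction: [2; 33, 1, 3]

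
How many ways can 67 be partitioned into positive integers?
2679689

p(n) counts ways to write n as a sum of positive integers (order ignored).
Euler's pentagonal recurrence: p(k) = p(k-1) + p(k-2) - p(k-5) - p(k-7) + p(k-12) + p(k-15) - ... (offsets j(3j∓1)/2, signs ++--, p(0)=1, p(<0)=0).
DP table for k = 0..66: p(0)=1, p(1)=1, p(2)=2, p(3)=3, p(4)=5, p(5)=7, p(6)=11, p(7)=15, p(8)=22, p(9)=30, p(10)=42, p(11)=56, p(12)=77, p(13)=101, p(14)=135, p(15)=176, p(16)=231, p(17)=297, p(18)=385, p(19)=490, p(20)=627, p(21)=792, p(22)=1002, p(23)=1255, p(24)=1575, p(25)=1958, p(26)=2436, p(27)=3010, p(28)=3718, p(29)=4565, p(30)=5604, p(31)=6842, p(32)=8349, p(33)=10143, p(34)=12310, p(35)=14883, p(36)=17977, p(37)=21637, p(38)=26015, p(39)=31185, p(40)=37338, p(41)=44583, p(42)=53174, p(43)=63261, p(44)=75175, p(45)=89134, p(46)=105558, p(47)=124754, p(48)=147273, p(49)=173525, p(50)=204226, p(51)=239943, p(52)=281589, p(53)=329931, p(54)=386155, p(55)=451276, p(56)=526823, p(57)=614154, p(58)=715220, p(59)=831820, p(60)=966467, p(61)=1121505, p(62)=1300156, p(63)=1505499, p(64)=1741630, p(65)=2012558, p(66)=2323520.
Final step: p(67) = p(66) + p(65) - p(62) - p(60) + p(55) + p(52) - p(45) - p(41) + p(32) + p(27) - p(16) - p(10)
= 2323520 + 2012558 - 1300156 - 966467 + 451276 + 281589 - 89134 - 44583 + 8349 + 3010 - 231 - 42
= 2679689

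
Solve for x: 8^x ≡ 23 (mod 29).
16

Baby-step giant-step with step n = ⌈√29⌉ = 6.
Baby steps 8^j mod 29 (j:value) for j=0..5: 0:1, 1:8, 2:6, 3:19, 4:7, 5:27.
Giant-step multiplier: 8^(-6) ≡ 8^(28-6) = 8^22 ≡ 9 (mod 29).
Giant steps γ_i = 23·9^i mod 29: γ_0=23, γ_1=4, γ_2=7 (in table at j=4).
x = i·n + j = 2·6 + 4 = 16.
Check: 8^16 ≡ 23 (mod 29).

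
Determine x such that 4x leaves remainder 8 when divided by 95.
x ≡ 2 (mod 95)

gcd(4, 95) = 1, which divides 8, so solutions exist.
Find 4^(-1) mod 95 by the extended Euclidean algorithm:
95 = 23 × 4 + 3  ⟹  3 = (1)·95 + (-23)·4
4 = 1 × 3 + 1  ⟹  1 = (-1)·95 + (24)·4
So (24)·4 ≡ 1 (mod 95), i.e. 4^(-1) ≡ 24 (mod 95).
x ≡ 24 × 8 = 192 ≡ 2 (mod 95).
Check: 4 × 2 = 8 ≡ 8 (mod 95).
Unique solution: x ≡ 2 (mod 95)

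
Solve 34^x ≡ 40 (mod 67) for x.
48

Baby-step giant-step with step n = ⌈√67⌉ = 9.
Baby steps 34^j mod 67 (j:value) for j=0..8: 0:1, 1:34, 2:17, 3:42, 4:21, 5:44, 6:22, 7:11, 8:39.
Giant-step multiplier: 34^(-9) ≡ 34^(66-9) = 34^57 ≡ 43 (mod 67).
Giant steps γ_i = 40·43^i mod 67: γ_0=40, γ_1=45, γ_2=59, γ_3=58, γ_4=15, γ_5=42 (in table at j=3).
x = i·n + j = 5·9 + 3 = 48.
Check: 34^48 ≡ 40 (mod 67).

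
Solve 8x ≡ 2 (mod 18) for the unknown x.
x ≡ 7 (mod 9)

gcd(8, 18) = 2, which divides 2, so solutions exist.
Divide through by 2: 4x ≡ 1 (mod 9).
Find 4^(-1) mod 9 by the extended Euclidean algorithm:
9 = 2 × 4 + 1  ⟹  1 = (1)·9 + (-2)·4
So (-2)·4 ≡ 1 (mod 9), i.e. 4^(-1) ≡ -2 ≡ 7 (mod 9).
x ≡ 7 × 1 = 7 ≡ 7 (mod 9).
Check: 8 × 7 = 56 ≡ 2 (mod 18).
x ≡ 7 (mod 9), giving 2 solutions mod 18.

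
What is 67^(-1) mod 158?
125

gcd(67, 158) = 1, so the inverse exists.
Extended Euclidean algorithm on (158, 67):
158 = 2 × 67 + 24  ⟹  24 = (1)·158 + (-2)·67
67 = 2 × 24 + 19  ⟹  19 = (-2)·158 + (5)·67
24 = 1 × 19 + 5  ⟹  5 = (3)·158 + (-7)·67
19 = 3 × 5 + 4  ⟹  4 = (-11)·158 + (26)·67
5 = 1 × 4 + 1  ⟹  1 = (14)·158 + (-33)·67
So (-33)·67 ≡ 1 (mod 158), i.e. 67^(-1) ≡ -33 ≡ 125 (mod 158).
Check: 67 × 125 = 8375 ≡ 1 (mod 158)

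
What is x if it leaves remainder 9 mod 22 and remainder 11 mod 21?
53

Using Chinese Remainder Theorem:
M = 22 × 21 = 462
M1 = 21, M2 = 22
y1 = 21^(-1) mod 22 = 21
y2 = 22^(-1) mod 21 = 1
x = (9×21×21 + 11×22×1) mod 462 = 53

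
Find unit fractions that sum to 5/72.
1/15 + 1/360

Greedy algorithm:
5/72: ceiling(72/5) = 15, use 1/15
1/360: ceiling(360/1) = 360, use 1/360
Result: 5/72 = 1/15 + 1/360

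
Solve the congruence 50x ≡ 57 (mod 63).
x ≡ 15 (mod 63)

gcd(50, 63) = 1, which divides 57, so solutions exist.
Find 50^(-1) mod 63 by the extended Euclidean algorithm:
63 = 1 × 50 + 13  ⟹  13 = (1)·63 + (-1)·50
50 = 3 × 13 + 11  ⟹  11 = (-3)·63 + (4)·50
13 = 1 × 11 + 2  ⟹  2 = (4)·63 + (-5)·50
11 = 5 × 2 + 1  ⟹  1 = (-23)·63 + (29)·50
So (29)·50 ≡ 1 (mod 63), i.e. 50^(-1) ≡ 29 (mod 63).
x ≡ 29 × 57 = 1653 ≡ 15 (mod 63).
Check: 50 × 15 = 750 ≡ 57 (mod 63).
Unique solution: x ≡ 15 (mod 63)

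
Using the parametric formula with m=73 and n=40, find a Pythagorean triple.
(3729, 5840, 6929)

Euclid's formula: a = m² - n², b = 2mn, c = m² + n²
m = 73, n = 40
a = 73² - 40² = 5329 - 1600 = 3729
b = 2 × 73 × 40 = 5840
c = 73² + 40² = 5329 + 1600 = 6929
Verification: 3729² + 5840² = 13905441 + 34105600 = 48011041 = 6929² ✓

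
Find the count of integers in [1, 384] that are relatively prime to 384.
128

384 = 2^7 × 3
φ(n) = n × ∏(1 - 1/p) for each prime p dividing n
φ(384) = 384 × (1 - 1/2) × (1 - 1/3) = 128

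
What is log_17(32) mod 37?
11

Baby-step giant-step with step n = ⌈√37⌉ = 7.
Baby steps 17^j mod 37 (j:value) for j=0..6: 0:1, 1:17, 2:30, 3:29, 4:12, 5:19, 6:27.
Giant-step multiplier: 17^(-7) ≡ 17^(36-7) = 17^29 ≡ 5 (mod 37).
Giant steps γ_i = 32·5^i mod 37: γ_0=32, γ_1=12 (in table at j=4).
x = i·n + j = 1·7 + 4 = 11.
Check: 17^11 ≡ 32 (mod 37).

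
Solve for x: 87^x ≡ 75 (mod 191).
4

Baby-step giant-step with step n = ⌈√191⌉ = 14.
Baby steps 87^j mod 191 (j:value) for j=0..13: 0:1, 1:87, 2:120, 3:126, 4:75, 5:31, 6:23, 7:91, 8:86, 9:33, 10:6, 11:140, 12:147, 13:183.
h = 75 is already in the table at j=4, so x = 4.
Check: 87^4 ≡ 75 (mod 191).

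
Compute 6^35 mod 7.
6

Repeated squaring. Binary of 35 = 100011.
6^1 ≡ 6 (mod 7); 6^2 ≡ 1 (mod 7); 6^4 ≡ 1 (mod 7); 6^8 ≡ 1 (mod 7); 6^16 ≡ 1 (mod 7); 6^32 ≡ 1 (mod 7)
6^35 = 6^1 × 6^2 × 6^32 ≡ 6 (mod 7)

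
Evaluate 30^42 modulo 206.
64

Repeated squaring. Binary of 42 = 101010.
30^1 ≡ 30 (mod 206); 30^2 ≡ 76 (mod 206); 30^4 ≡ 8 (mod 206); 30^8 ≡ 64 (mod 206); 30^16 ≡ 182 (mod 206); 30^32 ≡ 164 (mod 206)
30^42 = 30^2 × 30^8 × 30^32 ≡ 64 (mod 206)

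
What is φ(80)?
32

80 = 2^4 × 5
φ(n) = n × ∏(1 - 1/p) for each prime p dividing n
φ(80) = 80 × (1 - 1/2) × (1 - 1/5) = 32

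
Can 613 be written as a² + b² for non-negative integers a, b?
17² + 18² (a=17, b=18)

Factorization: 613 = 613
By Fermat: n is sum of two squares iff every prime p ≡ 3 (mod 4) appears to even power.
All primes ≡ 3 (mod 4) appear to even power.
Search a = 0, 1, 2, … for 613 - a² a perfect square: first hit at a = 17: 613 - 289 = 324 = 18².
613 = 17² + 18² = 289 + 324 ✓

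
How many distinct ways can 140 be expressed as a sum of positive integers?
15065878135

p(n) counts ways to write n as a sum of positive integers (order ignored).
Euler's pentagonal recurrence: p(k) = p(k-1) + p(k-2) - p(k-5) - p(k-7) + p(k-12) + p(k-15) - ... (offsets j(3j∓1)/2, signs ++--, p(0)=1, p(<0)=0).
DP table for k = 0..139: p(0)=1, p(1)=1, p(2)=2, p(3)=3, p(4)=5, p(5)=7, p(6)=11, p(7)=15, p(8)=22, p(9)=30, p(10)=42, p(11)=56, p(12)=77, p(13)=101, p(14)=135, p(15)=176, p(16)=231, p(17)=297, p(18)=385, p(19)=490, p(20)=627, p(21)=792, p(22)=1002, p(23)=1255, p(24)=1575, p(25)=1958, p(26)=2436, p(27)=3010, p(28)=3718, p(29)=4565, p(30)=5604, p(31)=6842, p(32)=8349, p(33)=10143, p(34)=12310, p(35)=14883, p(36)=17977, p(37)=21637, p(38)=26015, p(39)=31185, p(40)=37338, p(41)=44583, p(42)=53174, p(43)=63261, p(44)=75175, p(45)=89134, p(46)=105558, p(47)=124754, p(48)=147273, p(49)=173525, p(50)=204226, p(51)=239943, p(52)=281589, p(53)=329931, p(54)=386155, p(55)=451276, p(56)=526823, p(57)=614154, p(58)=715220, p(59)=831820, p(60)=966467, p(61)=1121505, p(62)=1300156, p(63)=1505499, p(64)=1741630, p(65)=2012558, p(66)=2323520, p(67)=2679689, p(68)=3087735, p(69)=3554345, p(70)=4087968, p(71)=4697205, p(72)=5392783, p(73)=6185689, p(74)=7089500, p(75)=8118264, p(76)=9289091, p(77)=10619863, p(78)=12132164, p(79)=13848650, p(80)=15796476, p(81)=18004327, p(82)=20506255, p(83)=23338469, p(84)=26543660, p(85)=30167357, p(86)=34262962, p(87)=38887673, p(88)=44108109, p(89)=49995925, p(90)=56634173, p(91)=64112359, p(92)=72533807, p(93)=82010177, p(94)=92669720, p(95)=104651419, p(96)=118114304, p(97)=133230930, p(98)=150198136, p(99)=169229875, p(100)=190569292, p(101)=214481126, p(102)=241265379, p(103)=271248950, p(104)=304801365, p(105)=342325709, p(106)=384276336, p(107)=431149389, p(108)=483502844, p(109)=541946240, p(110)=607163746, p(111)=679903203, p(112)=761002156, p(113)=851376628, p(114)=952050665, p(115)=1064144451, p(116)=1188908248, p(117)=1327710076, p(118)=1482074143, p(119)=1653668665, p(120)=1844349560, p(121)=2056148051, p(122)=2291320912, p(123)=2552338241, p(124)=2841940500, p(125)=3163127352, p(126)=3519222692, p(127)=3913864295, p(128)=4351078600, p(129)=4835271870, p(130)=5371315400, p(131)=5964539504, p(132)=6620830889, p(133)=7346629512, p(134)=8149040695, p(135)=9035836076, p(136)=10015581680, p(137)=11097645016, p(138)=12292341831, p(139)=13610949895.
Final step: p(140) = p(139) + p(138) - p(135) - p(133) + p(128) + p(125) - p(118) - p(114) + p(105) + p(100) - p(89) - p(83) + p(70) + p(63) - p(48) - p(40) + p(23) + p(14)
= 13610949895 + 12292341831 - 9035836076 - 7346629512 + 4351078600 + 3163127352 - 1482074143 - 952050665 + 342325709 + 190569292 - 49995925 - 23338469 + 4087968 + 1505499 - 147273 - 37338 + 1255 + 135
= 15065878135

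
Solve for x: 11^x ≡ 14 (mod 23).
17

Baby-step giant-step with step n = ⌈√23⌉ = 5.
Baby steps 11^j mod 23 (j:value) for j=0..4: 0:1, 1:11, 2:6, 3:20, 4:13.
Giant-step multiplier: 11^(-5) ≡ 11^(22-5) = 11^17 ≡ 14 (mod 23).
Giant steps γ_i = 14·14^i mod 23: γ_0=14, γ_1=12, γ_2=7, γ_3=6 (in table at j=2).
x = i·n + j = 3·5 + 2 = 17.
Check: 11^17 ≡ 14 (mod 23).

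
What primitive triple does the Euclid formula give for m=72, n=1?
(5183, 144, 5185)

Euclid's formula: a = m² - n², b = 2mn, c = m² + n²
m = 72, n = 1
a = 72² - 1² = 5184 - 1 = 5183
b = 2 × 72 × 1 = 144
c = 72² + 1² = 5184 + 1 = 5185
Verification: 5183² + 144² = 26863489 + 20736 = 26884225 = 5185² ✓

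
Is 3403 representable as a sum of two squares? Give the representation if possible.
Not possible

Factorization: 3403 = 41 × 83
By Fermat: n is sum of two squares iff every prime p ≡ 3 (mod 4) appears to even power.
Prime(s) ≡ 3 (mod 4) with odd exponent: [(83, 1)]
Therefore 3403 cannot be expressed as a² + b².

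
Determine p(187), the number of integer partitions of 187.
1280011042268

p(n) counts ways to write n as a sum of positive integers (order ignored).
Euler's pentagonal recurrence: p(k) = p(k-1) + p(k-2) - p(k-5) - p(k-7) + p(k-12) + p(k-15) - ... (offsets j(3j∓1)/2, signs ++--, p(0)=1, p(<0)=0).
DP table for k = 0..186: p(0)=1, p(1)=1, p(2)=2, p(3)=3, p(4)=5, p(5)=7, p(6)=11, p(7)=15, p(8)=22, p(9)=30, p(10)=42, p(11)=56, p(12)=77, p(13)=101, p(14)=135, p(15)=176, p(16)=231, p(17)=297, p(18)=385, p(19)=490, p(20)=627, p(21)=792, p(22)=1002, p(23)=1255, p(24)=1575, p(25)=1958, p(26)=2436, p(27)=3010, p(28)=3718, p(29)=4565, p(30)=5604, p(31)=6842, p(32)=8349, p(33)=10143, p(34)=12310, p(35)=14883, p(36)=17977, p(37)=21637, p(38)=26015, p(39)=31185, p(40)=37338, p(41)=44583, p(42)=53174, p(43)=63261, p(44)=75175, p(45)=89134, p(46)=105558, p(47)=124754, p(48)=147273, p(49)=173525, p(50)=204226, p(51)=239943, p(52)=281589, p(53)=329931, p(54)=386155, p(55)=451276, p(56)=526823, p(57)=614154, p(58)=715220, p(59)=831820, p(60)=966467, p(61)=1121505, p(62)=1300156, p(63)=1505499, p(64)=1741630, p(65)=2012558, p(66)=2323520, p(67)=2679689, p(68)=3087735, p(69)=3554345, p(70)=4087968, p(71)=4697205, p(72)=5392783, p(73)=6185689, p(74)=7089500, p(75)=8118264, p(76)=9289091, p(77)=10619863, p(78)=12132164, p(79)=13848650, p(80)=15796476, p(81)=18004327, p(82)=20506255, p(83)=23338469, p(84)=26543660, p(85)=30167357, p(86)=34262962, p(87)=38887673, p(88)=44108109, p(89)=49995925, p(90)=56634173, p(91)=64112359, p(92)=72533807, p(93)=82010177, p(94)=92669720, p(95)=104651419, p(96)=118114304, p(97)=133230930, p(98)=150198136, p(99)=169229875, p(100)=190569292, p(101)=214481126, p(102)=241265379, p(103)=271248950, p(104)=304801365, p(105)=342325709, p(106)=384276336, p(107)=431149389, p(108)=483502844, p(109)=541946240, p(110)=607163746, p(111)=679903203, p(112)=761002156, p(113)=851376628, p(114)=952050665, p(115)=1064144451, p(116)=1188908248, p(117)=1327710076, p(118)=1482074143, p(119)=1653668665, p(120)=1844349560, p(121)=2056148051, p(122)=2291320912, p(123)=2552338241, p(124)=2841940500, p(125)=3163127352, p(126)=3519222692, p(127)=3913864295, p(128)=4351078600, p(129)=4835271870, p(130)=5371315400, p(131)=5964539504, p(132)=6620830889, p(133)=7346629512, p(134)=8149040695, p(135)=9035836076, p(136)=10015581680, p(137)=11097645016, p(138)=12292341831, p(139)=13610949895, p(140)=15065878135, p(141)=16670689208, p(142)=18440293320, p(143)=20390982757, p(144)=22540654445, p(145)=24908858009, p(146)=27517052599, p(147)=30388671978, p(148)=33549419497, p(149)=37027355200, p(150)=40853235313, p(151)=45060624582, p(152)=49686288421, p(153)=54770336324, p(154)=60356673280, p(155)=66493182097, p(156)=73232243759, p(157)=80630964769, p(158)=88751778802, p(159)=97662728555, p(160)=107438159466, p(161)=118159068427, p(162)=129913904637, p(163)=142798995930, p(164)=156919475295, p(165)=172389800255, p(166)=189334822579, p(167)=207890420102, p(168)=228204732751, p(169)=250438925115, p(170)=274768617130, p(171)=301384802048, p(172)=330495499613, p(173)=362326859895, p(174)=397125074750, p(175)=435157697830, p(176)=476715857290, p(177)=522115831195, p(178)=571701605655, p(179)=625846753120, p(180)=684957390936, p(181)=749474411781, p(182)=819876908323, p(183)=896684817527, p(184)=980462880430, p(185)=1071823774337, p(186)=1171432692373.
Final step: p(187) = p(186) + p(185) - p(182) - p(180) + p(175) + p(172) - p(165) - p(161) + p(152) + p(147) - p(136) - p(130) + p(117) + p(110) - p(95) - p(87) + p(70) + p(61) - p(42) - p(32) + p(11) + p(0)
= 1171432692373 + 1071823774337 - 819876908323 - 684957390936 + 435157697830 + 330495499613 - 172389800255 - 118159068427 + 49686288421 + 30388671978 - 10015581680 - 5371315400 + 1327710076 + 607163746 - 104651419 - 38887673 + 4087968 + 1121505 - 53174 - 8349 + 56 + 1
= 1280011042268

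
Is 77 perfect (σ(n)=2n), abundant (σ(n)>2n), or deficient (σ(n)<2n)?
deficient

Proper divisors of 77: sum = 1 + 7 + 11 = 19
Since 19 < 77, 77 is deficient.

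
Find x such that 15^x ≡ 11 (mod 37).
30

Baby-step giant-step with step n = ⌈√37⌉ = 7.
Baby steps 15^j mod 37 (j:value) for j=0..6: 0:1, 1:15, 2:3, 3:8, 4:9, 5:24, 6:27.
Giant-step multiplier: 15^(-7) ≡ 15^(36-7) = 15^29 ≡ 18 (mod 37).
Giant steps γ_i = 11·18^i mod 37: γ_0=11, γ_1=13, γ_2=12, γ_3=31, γ_4=3 (in table at j=2).
x = i·n + j = 4·7 + 2 = 30.
Check: 15^30 ≡ 11 (mod 37).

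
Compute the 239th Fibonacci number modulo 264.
1

Matrix identity: Q^n = [[F_(n+1), F_n], [F_n, F_(n-1)]] with Q = [[1,1],[1,0]].
n = 239 = 11101111₂. Square-and-multiply, entries mod 264:
Q^1 = [[1,1],[1,0]]
Q^3 = (Q^1)²·Q = [[3,2],[2,1]]
Q^7 = (Q^3)²·Q = [[21,13],[13,8]]
Q^14 = (Q^7)² = [[82,113],[113,233]]
Q^29 = (Q^14)²·Q = [[176,221],[221,219]]
Q^59 = (Q^29)²·Q = [[0,89],[89,175]]
Q^119 = (Q^59)²·Q = [[0,1],[1,263]]
Q^239 = (Q^119)²·Q = [[0,1],[1,263]]
F_239 mod 264 = Q^239[0][1] = 1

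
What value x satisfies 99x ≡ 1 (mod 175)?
99

gcd(99, 175) = 1, so the inverse exists.
Extended Euclidean algorithm on (175, 99):
175 = 1 × 99 + 76  ⟹  76 = (1)·175 + (-1)·99
99 = 1 × 76 + 23  ⟹  23 = (-1)·175 + (2)·99
76 = 3 × 23 + 7  ⟹  7 = (4)·175 + (-7)·99
23 = 3 × 7 + 2  ⟹  2 = (-13)·175 + (23)·99
7 = 3 × 2 + 1  ⟹  1 = (43)·175 + (-76)·99
So (-76)·99 ≡ 1 (mod 175), i.e. 99^(-1) ≡ -76 ≡ 99 (mod 175).
Check: 99 × 99 = 9801 ≡ 1 (mod 175)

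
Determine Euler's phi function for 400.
160

400 = 2^4 × 5^2
φ(n) = n × ∏(1 - 1/p) for each prime p dividing n
φ(400) = 400 × (1 - 1/2) × (1 - 1/5) = 160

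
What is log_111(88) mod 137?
16

Baby-step giant-step with step n = ⌈√137⌉ = 12.
Baby steps 111^j mod 137 (j:value) for j=0..11: 0:1, 1:111, 2:128, 3:97, 4:81, 5:86, 6:93, 7:48, 8:122, 9:116, 10:135, 11:52.
Giant-step multiplier: 111^(-12) ≡ 111^(136-12) = 111^124 ≡ 99 (mod 137).
Giant steps γ_i = 88·99^i mod 137: γ_0=88, γ_1=81 (in table at j=4).
x = i·n + j = 1·12 + 4 = 16.
Check: 111^16 ≡ 88 (mod 137).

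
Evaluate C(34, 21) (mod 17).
0

Using Lucas' theorem:
Write n=34 and k=21 in base 17:
n in base 17: [2, 0]
k in base 17: [1, 4]
C(34,21) mod 17 = ∏ C(n_i, k_i) mod 17
Digit binomials (mod 17): C(2,1) = 2; C(0,4) = 0 (k_i > n_i)
Product: 2 × 0 = 0 ≡ 0 (mod 17)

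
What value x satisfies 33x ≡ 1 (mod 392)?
297

gcd(33, 392) = 1, so the inverse exists.
Extended Euclidean algorithm on (392, 33):
392 = 11 × 33 + 29  ⟹  29 = (1)·392 + (-11)·33
33 = 1 × 29 + 4  ⟹  4 = (-1)·392 + (12)·33
29 = 7 × 4 + 1  ⟹  1 = (8)·392 + (-95)·33
So (-95)·33 ≡ 1 (mod 392), i.e. 33^(-1) ≡ -95 ≡ 297 (mod 392).
Check: 33 × 297 = 9801 ≡ 1 (mod 392)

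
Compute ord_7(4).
3

7 is prime, so ord(4) divides φ(7) = 6.
Divisors of 6: 1, 2, 3, 6.
Repeated squaring: 4^1 ≡ 4, 4^2 ≡ 2, 4^4 ≡ 4 (mod 7).
Test 4^d mod 7 for each divisor d in increasing order:
4^1 ≡ 4
4^2 ≡ 2
4^3 = 4^2·4^1 ≡ 1  ← first divisor giving 1
The order is 3.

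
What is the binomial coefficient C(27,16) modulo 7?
3

Using Lucas' theorem:
Write n=27 and k=16 in base 7:
n in base 7: [3, 6]
k in base 7: [2, 2]
C(27,16) mod 7 = ∏ C(n_i, k_i) mod 7
Digit binomials (mod 7): C(3,2) = 3; C(6,2) = 15 ≡ 1
Product: 3 × 1 = 3 ≡ 3 (mod 7)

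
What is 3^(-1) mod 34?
23

gcd(3, 34) = 1, so the inverse exists.
Extended Euclidean algorithm on (34, 3):
34 = 11 × 3 + 1  ⟹  1 = (1)·34 + (-11)·3
So (-11)·3 ≡ 1 (mod 34), i.e. 3^(-1) ≡ -11 ≡ 23 (mod 34).
Check: 3 × 23 = 69 ≡ 1 (mod 34)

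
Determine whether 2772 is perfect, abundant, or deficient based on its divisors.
abundant

Proper divisors of 2772: sum = 1 + 2 + 3 + 4 + 6 + 7 + 9 + 11 + ... + 462 + 693 + 924 + 1386 (35 divisors) = 5964
Since 5964 > 2772, 2772 is abundant.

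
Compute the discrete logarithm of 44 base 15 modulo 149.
37

Baby-step giant-step with step n = ⌈√149⌉ = 13.
Baby steps 15^j mod 149 (j:value) for j=0..12: 0:1, 1:15, 2:76, 3:97, 4:114, 5:71, 6:22, 7:32, 8:33, 9:48, 10:124, 11:72, 12:37.
Giant-step multiplier: 15^(-13) ≡ 15^(148-13) = 15^135 ≡ 109 (mod 149).
Giant steps γ_i = 44·109^i mod 149: γ_0=44, γ_1=28, γ_2=72 (in table at j=11).
x = i·n + j = 2·13 + 11 = 37.
Check: 15^37 ≡ 44 (mod 149).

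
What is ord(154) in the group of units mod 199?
198

199 is prime, so ord(154) divides φ(199) = 198.
Divisors of 198: 1, 2, 3, 6, 9, 11, 18, 22, 33, 66, 99, 198.
Repeated squaring: 154^1 ≡ 154, 154^2 ≡ 35, 154^4 ≡ 31, 154^8 ≡ 165, 154^16 ≡ 161, 154^32 ≡ 51, 154^64 ≡ 14, 154^128 ≡ 196 (mod 199).
Test 154^d mod 199 for each divisor d in increasing order:
154^1 ≡ 154
154^2 ≡ 35
154^3 = 154^2·154^1 ≡ 17
154^6 = 154^4·154^2 ≡ 90
154^9 = 154^8·154^1 ≡ 137
154^11 = 154^8·154^2·154^1 ≡ 19
154^18 = 154^16·154^2 ≡ 63
154^22 = 154^16·154^4·154^2 ≡ 162
154^33 = 154^32·154^1 ≡ 93
154^66 = 154^64·154^2 ≡ 92
154^99 = 154^64·154^32·154^2·154^1 ≡ 198
154^198 = 154^128·154^64·154^4·154^2 ≡ 1  ← first divisor giving 1
The order is 198.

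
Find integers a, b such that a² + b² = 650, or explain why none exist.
5² + 25² (a=5, b=25)

Factorization: 650 = 2 × 5^2 × 13
By Fermat: n is sum of two squares iff every prime p ≡ 3 (mod 4) appears to even power.
All primes ≡ 3 (mod 4) appear to even power.
Search a = 0, 1, 2, … for 650 - a² a perfect square: first hit at a = 5: 650 - 25 = 625 = 25².
650 = 5² + 25² = 25 + 625 ✓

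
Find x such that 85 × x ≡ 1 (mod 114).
55

gcd(85, 114) = 1, so the inverse exists.
Extended Euclidean algorithm on (114, 85):
114 = 1 × 85 + 29  ⟹  29 = (1)·114 + (-1)·85
85 = 2 × 29 + 27  ⟹  27 = (-2)·114 + (3)·85
29 = 1 × 27 + 2  ⟹  2 = (3)·114 + (-4)·85
27 = 13 × 2 + 1  ⟹  1 = (-41)·114 + (55)·85
So (55)·85 ≡ 1 (mod 114), i.e. 85^(-1) ≡ 55 (mod 114).
Check: 85 × 55 = 4675 ≡ 1 (mod 114)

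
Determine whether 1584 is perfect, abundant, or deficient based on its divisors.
abundant

Proper divisors of 1584: sum = 1 + 2 + 3 + 4 + 6 + 8 + 9 + 11 + ... + 264 + 396 + 528 + 792 (29 divisors) = 3252
Since 3252 > 1584, 1584 is abundant.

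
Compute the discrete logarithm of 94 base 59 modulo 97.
82

Baby-step giant-step with step n = ⌈√97⌉ = 10.
Baby steps 59^j mod 97 (j:value) for j=0..9: 0:1, 1:59, 2:86, 3:30, 4:24, 5:58, 6:27, 7:41, 8:91, 9:34.
Giant-step multiplier: 59^(-10) ≡ 59^(96-10) = 59^86 ≡ 25 (mod 97).
Giant steps γ_i = 94·25^i mod 97: γ_0=94, γ_1=22, γ_2=65, γ_3=73, γ_4=79, γ_5=35, γ_6=2, γ_7=50, γ_8=86 (in table at j=2).
x = i·n + j = 8·10 + 2 = 82.
Check: 59^82 ≡ 94 (mod 97).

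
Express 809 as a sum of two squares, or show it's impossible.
5² + 28² (a=5, b=28)

Factorization: 809 = 809
By Fermat: n is sum of two squares iff every prime p ≡ 3 (mod 4) appears to even power.
All primes ≡ 3 (mod 4) appear to even power.
Search a = 0, 1, 2, … for 809 - a² a perfect square: first hit at a = 5: 809 - 25 = 784 = 28².
809 = 5² + 28² = 25 + 784 ✓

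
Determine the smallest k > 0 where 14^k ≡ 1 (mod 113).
28

113 is prime, so ord(14) divides φ(113) = 112.
Divisors of 112: 1, 2, 4, 7, 8, 14, 16, 28, 56, 112.
Repeated squaring: 14^1 ≡ 14, 14^2 ≡ 83, 14^4 ≡ 109, 14^8 ≡ 16, 14^16 ≡ 30, 14^32 ≡ 109, 14^64 ≡ 16 (mod 113).
Test 14^d mod 113 for each divisor d in increasing order:
14^1 ≡ 14
14^2 ≡ 83
14^4 ≡ 109
14^7 = 14^4·14^2·14^1 ≡ 98
14^8 ≡ 16
14^14 = 14^8·14^4·14^2 ≡ 112
14^16 ≡ 30
14^28 = 14^16·14^8·14^4 ≡ 1  ← first divisor giving 1
The order is 28.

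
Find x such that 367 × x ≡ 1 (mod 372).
223

gcd(367, 372) = 1, so the inverse exists.
Extended Euclidean algorithm on (372, 367):
372 = 1 × 367 + 5  ⟹  5 = (1)·372 + (-1)·367
367 = 73 × 5 + 2  ⟹  2 = (-73)·372 + (74)·367
5 = 2 × 2 + 1  ⟹  1 = (147)·372 + (-149)·367
So (-149)·367 ≡ 1 (mod 372), i.e. 367^(-1) ≡ -149 ≡ 223 (mod 372).
Check: 367 × 223 = 81841 ≡ 1 (mod 372)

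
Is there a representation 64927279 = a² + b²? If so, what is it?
Not possible

Factorization: 64927279 = 53 × 107^3
By Fermat: n is sum of two squares iff every prime p ≡ 3 (mod 4) appears to even power.
Prime(s) ≡ 3 (mod 4) with odd exponent: [(107, 3)]
Therefore 64927279 cannot be expressed as a² + b².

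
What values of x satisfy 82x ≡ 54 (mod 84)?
x ≡ 15 (mod 42)

gcd(82, 84) = 2, which divides 54, so solutions exist.
Divide through by 2: 41x ≡ 27 (mod 42).
Find 41^(-1) mod 42 by the extended Euclidean algorithm:
42 = 1 × 41 + 1  ⟹  1 = (1)·42 + (-1)·41
So (-1)·41 ≡ 1 (mod 42), i.e. 41^(-1) ≡ -1 ≡ 41 (mod 42).
x ≡ 41 × 27 = 1107 ≡ 15 (mod 42).
Check: 82 × 15 = 1230 ≡ 54 (mod 84).
x ≡ 15 (mod 42), giving 2 solutions mod 84.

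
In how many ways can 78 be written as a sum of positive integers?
12132164

p(n) counts ways to write n as a sum of positive integers (order ignored).
Euler's pentagonal recurrence: p(k) = p(k-1) + p(k-2) - p(k-5) - p(k-7) + p(k-12) + p(k-15) - ... (offsets j(3j∓1)/2, signs ++--, p(0)=1, p(<0)=0).
DP table for k = 0..77: p(0)=1, p(1)=1, p(2)=2, p(3)=3, p(4)=5, p(5)=7, p(6)=11, p(7)=15, p(8)=22, p(9)=30, p(10)=42, p(11)=56, p(12)=77, p(13)=101, p(14)=135, p(15)=176, p(16)=231, p(17)=297, p(18)=385, p(19)=490, p(20)=627, p(21)=792, p(22)=1002, p(23)=1255, p(24)=1575, p(25)=1958, p(26)=2436, p(27)=3010, p(28)=3718, p(29)=4565, p(30)=5604, p(31)=6842, p(32)=8349, p(33)=10143, p(34)=12310, p(35)=14883, p(36)=17977, p(37)=21637, p(38)=26015, p(39)=31185, p(40)=37338, p(41)=44583, p(42)=53174, p(43)=63261, p(44)=75175, p(45)=89134, p(46)=105558, p(47)=124754, p(48)=147273, p(49)=173525, p(50)=204226, p(51)=239943, p(52)=281589, p(53)=329931, p(54)=386155, p(55)=451276, p(56)=526823, p(57)=614154, p(58)=715220, p(59)=831820, p(60)=966467, p(61)=1121505, p(62)=1300156, p(63)=1505499, p(64)=1741630, p(65)=2012558, p(66)=2323520, p(67)=2679689, p(68)=3087735, p(69)=3554345, p(70)=4087968, p(71)=4697205, p(72)=5392783, p(73)=6185689, p(74)=7089500, p(75)=8118264, p(76)=9289091, p(77)=10619863.
Final step: p(78) = p(77) + p(76) - p(73) - p(71) + p(66) + p(63) - p(56) - p(52) + p(43) + p(38) - p(27) - p(21) + p(8) + p(1)
= 10619863 + 9289091 - 6185689 - 4697205 + 2323520 + 1505499 - 526823 - 281589 + 63261 + 26015 - 3010 - 792 + 22 + 1
= 12132164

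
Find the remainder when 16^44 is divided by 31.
2

Repeated squaring. Binary of 44 = 101100.
16^1 ≡ 16 (mod 31); 16^2 ≡ 8 (mod 31); 16^4 ≡ 2 (mod 31); 16^8 ≡ 4 (mod 31); 16^16 ≡ 16 (mod 31); 16^32 ≡ 8 (mod 31)
16^44 = 16^4 × 16^8 × 16^32 ≡ 2 (mod 31)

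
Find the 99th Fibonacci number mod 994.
828

Matrix identity: Q^n = [[F_(n+1), F_n], [F_n, F_(n-1)]] with Q = [[1,1],[1,0]].
n = 99 = 1100011₂. Square-and-multiply, entries mod 994:
Q^1 = [[1,1],[1,0]]
Q^3 = (Q^1)²·Q = [[3,2],[2,1]]
Q^6 = (Q^3)² = [[13,8],[8,5]]
Q^12 = (Q^6)² = [[233,144],[144,89]]
Q^24 = (Q^12)² = [[475,644],[644,825]]
Q^49 = (Q^24)²·Q = [[477,225],[225,252]]
Q^99 = (Q^49)²·Q = [[843,828],[828,15]]
F_99 mod 994 = Q^99[0][1] = 828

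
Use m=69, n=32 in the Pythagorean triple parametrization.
(3737, 4416, 5785)

Euclid's formula: a = m² - n², b = 2mn, c = m² + n²
m = 69, n = 32
a = 69² - 32² = 4761 - 1024 = 3737
b = 2 × 69 × 32 = 4416
c = 69² + 32² = 4761 + 1024 = 5785
Verification: 3737² + 4416² = 13965169 + 19501056 = 33466225 = 5785² ✓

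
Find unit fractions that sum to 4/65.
1/17 + 1/369 + 1/203873 + 1/83128196385

Greedy algorithm:
4/65: ceiling(65/4) = 17, use 1/17
3/1105: ceiling(1105/3) = 369, use 1/369
2/407745: ceiling(407745/2) = 203873, use 1/203873
1/83128196385: ceiling(83128196385/1) = 83128196385, use 1/83128196385
Result: 4/65 = 1/17 + 1/369 + 1/203873 + 1/83128196385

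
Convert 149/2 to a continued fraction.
[74; 2]

Euclidean algorithm steps:
149 = 74 × 2 + 1
2 = 2 × 1 + 0
Continued fraction: [74; 2]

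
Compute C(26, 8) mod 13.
0

Using Lucas' theorem:
Write n=26 and k=8 in base 13:
n in base 13: [2, 0]
k in base 13: [0, 8]
C(26,8) mod 13 = ∏ C(n_i, k_i) mod 13
Digit binomials (mod 13): C(2,0) = 1; C(0,8) = 0 (k_i > n_i)
Product: 1 × 0 = 0 ≡ 0 (mod 13)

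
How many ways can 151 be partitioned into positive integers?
45060624582

p(n) counts ways to write n as a sum of positive integers (order ignored).
Euler's pentagonal recurrence: p(k) = p(k-1) + p(k-2) - p(k-5) - p(k-7) + p(k-12) + p(k-15) - ... (offsets j(3j∓1)/2, signs ++--, p(0)=1, p(<0)=0).
DP table for k = 0..150: p(0)=1, p(1)=1, p(2)=2, p(3)=3, p(4)=5, p(5)=7, p(6)=11, p(7)=15, p(8)=22, p(9)=30, p(10)=42, p(11)=56, p(12)=77, p(13)=101, p(14)=135, p(15)=176, p(16)=231, p(17)=297, p(18)=385, p(19)=490, p(20)=627, p(21)=792, p(22)=1002, p(23)=1255, p(24)=1575, p(25)=1958, p(26)=2436, p(27)=3010, p(28)=3718, p(29)=4565, p(30)=5604, p(31)=6842, p(32)=8349, p(33)=10143, p(34)=12310, p(35)=14883, p(36)=17977, p(37)=21637, p(38)=26015, p(39)=31185, p(40)=37338, p(41)=44583, p(42)=53174, p(43)=63261, p(44)=75175, p(45)=89134, p(46)=105558, p(47)=124754, p(48)=147273, p(49)=173525, p(50)=204226, p(51)=239943, p(52)=281589, p(53)=329931, p(54)=386155, p(55)=451276, p(56)=526823, p(57)=614154, p(58)=715220, p(59)=831820, p(60)=966467, p(61)=1121505, p(62)=1300156, p(63)=1505499, p(64)=1741630, p(65)=2012558, p(66)=2323520, p(67)=2679689, p(68)=3087735, p(69)=3554345, p(70)=4087968, p(71)=4697205, p(72)=5392783, p(73)=6185689, p(74)=7089500, p(75)=8118264, p(76)=9289091, p(77)=10619863, p(78)=12132164, p(79)=13848650, p(80)=15796476, p(81)=18004327, p(82)=20506255, p(83)=23338469, p(84)=26543660, p(85)=30167357, p(86)=34262962, p(87)=38887673, p(88)=44108109, p(89)=49995925, p(90)=56634173, p(91)=64112359, p(92)=72533807, p(93)=82010177, p(94)=92669720, p(95)=104651419, p(96)=118114304, p(97)=133230930, p(98)=150198136, p(99)=169229875, p(100)=190569292, p(101)=214481126, p(102)=241265379, p(103)=271248950, p(104)=304801365, p(105)=342325709, p(106)=384276336, p(107)=431149389, p(108)=483502844, p(109)=541946240, p(110)=607163746, p(111)=679903203, p(112)=761002156, p(113)=851376628, p(114)=952050665, p(115)=1064144451, p(116)=1188908248, p(117)=1327710076, p(118)=1482074143, p(119)=1653668665, p(120)=1844349560, p(121)=2056148051, p(122)=2291320912, p(123)=2552338241, p(124)=2841940500, p(125)=3163127352, p(126)=3519222692, p(127)=3913864295, p(128)=4351078600, p(129)=4835271870, p(130)=5371315400, p(131)=5964539504, p(132)=6620830889, p(133)=7346629512, p(134)=8149040695, p(135)=9035836076, p(136)=10015581680, p(137)=11097645016, p(138)=12292341831, p(139)=13610949895, p(140)=15065878135, p(141)=16670689208, p(142)=18440293320, p(143)=20390982757, p(144)=22540654445, p(145)=24908858009, p(146)=27517052599, p(147)=30388671978, p(148)=33549419497, p(149)=37027355200, p(150)=40853235313.
Final step: p(151) = p(150) + p(149) - p(146) - p(144) + p(139) + p(136) - p(129) - p(125) + p(116) + p(111) - p(100) - p(94) + p(81) + p(74) - p(59) - p(51) + p(34) + p(25) - p(6)
= 40853235313 + 37027355200 - 27517052599 - 22540654445 + 13610949895 + 10015581680 - 4835271870 - 3163127352 + 1188908248 + 679903203 - 190569292 - 92669720 + 18004327 + 7089500 - 831820 - 239943 + 12310 + 1958 - 11
= 45060624582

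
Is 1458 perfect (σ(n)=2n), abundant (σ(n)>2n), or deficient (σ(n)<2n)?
abundant

Proper divisors of 1458: sum = 1 + 2 + 3 + 6 + 9 + 18 + 27 + 54 + 81 + 162 + 243 + 486 + 729 = 1821
Since 1821 > 1458, 1458 is abundant.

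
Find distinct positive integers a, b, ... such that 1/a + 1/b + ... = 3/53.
1/18 + 1/954

Greedy algorithm:
3/53: ceiling(53/3) = 18, use 1/18
1/954: ceiling(954/1) = 954, use 1/954
Result: 3/53 = 1/18 + 1/954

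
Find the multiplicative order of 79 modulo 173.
172

173 is prime, so ord(79) divides φ(173) = 172.
Divisors of 172: 1, 2, 4, 43, 86, 172.
Repeated squaring: 79^1 ≡ 79, 79^2 ≡ 13, 79^4 ≡ 169, 79^8 ≡ 16, 79^16 ≡ 83, 79^32 ≡ 142, 79^64 ≡ 96, 79^128 ≡ 47 (mod 173).
Test 79^d mod 173 for each divisor d in increasing order:
79^1 ≡ 79
79^2 ≡ 13
79^4 ≡ 169
79^43 = 79^32·79^8·79^2·79^1 ≡ 93
79^86 = 79^64·79^16·79^4·79^2 ≡ 172
79^172 = 79^128·79^32·79^8·79^4 ≡ 1  ← first divisor giving 1
The order is 172.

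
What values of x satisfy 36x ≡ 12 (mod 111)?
x ≡ 25 (mod 37)

gcd(36, 111) = 3, which divides 12, so solutions exist.
Divide through by 3: 12x ≡ 4 (mod 37).
Find 12^(-1) mod 37 by the extended Euclidean algorithm:
37 = 3 × 12 + 1  ⟹  1 = (1)·37 + (-3)·12
So (-3)·12 ≡ 1 (mod 37), i.e. 12^(-1) ≡ -3 ≡ 34 (mod 37).
x ≡ 34 × 4 = 136 ≡ 25 (mod 37).
Check: 36 × 25 = 900 ≡ 12 (mod 111).
x ≡ 25 (mod 37), giving 3 solutions mod 111.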